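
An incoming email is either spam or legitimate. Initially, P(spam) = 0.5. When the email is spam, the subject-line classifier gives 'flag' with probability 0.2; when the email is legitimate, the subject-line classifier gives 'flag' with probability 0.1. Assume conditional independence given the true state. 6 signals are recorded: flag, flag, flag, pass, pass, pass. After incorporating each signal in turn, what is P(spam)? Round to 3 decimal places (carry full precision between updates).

Each posterior becomes the prior for the next update.
After 'flag': P(spam) = 0.2·0.5000 / (0.2·0.5000 + 0.1·0.5000) ≈ 0.6667
After 'flag': P(spam) = 0.2·0.6667 / (0.2·0.6667 + 0.1·0.3333) ≈ 0.8000
After 'flag': P(spam) = 0.2·0.8000 / (0.2·0.8000 + 0.1·0.2000) ≈ 0.8889
After 'pass': P(spam) = 0.8·0.8889 / (0.8·0.8889 + 0.9·0.1111) ≈ 0.8767
After 'pass': P(spam) = 0.8·0.8767 / (0.8·0.8767 + 0.9·0.1233) ≈ 0.8634
After 'pass': P(spam) = 0.8·0.8634 / (0.8·0.8634 + 0.9·0.1366) ≈ 0.8489

0.849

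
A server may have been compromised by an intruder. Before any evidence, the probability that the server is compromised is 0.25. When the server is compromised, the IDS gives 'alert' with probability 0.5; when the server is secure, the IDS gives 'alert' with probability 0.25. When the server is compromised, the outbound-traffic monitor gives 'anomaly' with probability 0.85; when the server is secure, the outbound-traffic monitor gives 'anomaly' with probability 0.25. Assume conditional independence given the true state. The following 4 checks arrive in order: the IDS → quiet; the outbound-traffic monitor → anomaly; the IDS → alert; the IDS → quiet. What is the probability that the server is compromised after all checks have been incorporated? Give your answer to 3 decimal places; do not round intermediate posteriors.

0.502

After the IDS='quiet': P(compromised) = 0.5·0.2500 / (0.5·0.2500 + 0.75·0.7500) ≈ 0.1818
After the outbound-traffic monitor='anomaly': P(compromised) = 0.85·0.1818 / (0.85·0.1818 + 0.25·0.8182) ≈ 0.4304
After the IDS='alert': P(compromised) = 0.5·0.4304 / (0.5·0.4304 + 0.25·0.5696) ≈ 0.6018
After the IDS='quiet': P(compromised) = 0.5·0.6018 / (0.5·0.6018 + 0.75·0.3982) ≈ 0.5018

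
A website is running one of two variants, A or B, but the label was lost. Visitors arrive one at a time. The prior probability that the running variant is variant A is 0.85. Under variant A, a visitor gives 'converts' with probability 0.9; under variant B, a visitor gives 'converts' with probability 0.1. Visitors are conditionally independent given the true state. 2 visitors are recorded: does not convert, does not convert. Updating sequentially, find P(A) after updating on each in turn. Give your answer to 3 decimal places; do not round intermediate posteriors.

After 'does not convert': P(A) = 0.1·0.8500 / (0.1·0.8500 + 0.9·0.1500) ≈ 0.3864
After 'does not convert': P(A) = 0.1·0.3864 / (0.1·0.3864 + 0.9·0.6136) ≈ 0.0654

0.065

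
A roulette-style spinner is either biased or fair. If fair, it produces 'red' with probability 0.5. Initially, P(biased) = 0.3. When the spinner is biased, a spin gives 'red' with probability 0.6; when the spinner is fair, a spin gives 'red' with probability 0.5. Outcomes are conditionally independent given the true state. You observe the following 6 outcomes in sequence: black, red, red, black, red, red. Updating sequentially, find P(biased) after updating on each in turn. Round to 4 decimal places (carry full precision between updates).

0.3626

Each posterior becomes the prior for the next update.
After 'black': P(biased) = 0.4·0.3000 / (0.4·0.3000 + 0.5·0.7000) ≈ 0.2553
After 'red': P(biased) = 0.6·0.2553 / (0.6·0.2553 + 0.5·0.7447) ≈ 0.2915
After 'red': P(biased) = 0.6·0.2915 / (0.6·0.2915 + 0.5·0.7085) ≈ 0.3305
After 'black': P(biased) = 0.4·0.3305 / (0.4·0.3305 + 0.5·0.6695) ≈ 0.2831
After 'red': P(biased) = 0.6·0.2831 / (0.6·0.2831 + 0.5·0.7169) ≈ 0.3216
After 'red': P(biased) = 0.6·0.3216 / (0.6·0.3216 + 0.5·0.6784) ≈ 0.3626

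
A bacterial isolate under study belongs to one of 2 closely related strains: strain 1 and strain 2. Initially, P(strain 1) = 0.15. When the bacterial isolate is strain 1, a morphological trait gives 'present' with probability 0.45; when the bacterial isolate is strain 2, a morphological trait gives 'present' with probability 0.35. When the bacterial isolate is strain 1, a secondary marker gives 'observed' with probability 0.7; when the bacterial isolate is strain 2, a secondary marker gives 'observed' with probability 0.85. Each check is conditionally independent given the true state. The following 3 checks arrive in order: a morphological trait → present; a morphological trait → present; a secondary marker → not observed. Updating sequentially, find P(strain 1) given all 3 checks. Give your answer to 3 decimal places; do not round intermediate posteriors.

0.368

Each posterior becomes the prior for the next update.
After a morphological trait='present': P(strain 1) = 0.45·0.1500 / (0.45·0.1500 + 0.35·0.8500) ≈ 0.1849
After a morphological trait='present': P(strain 1) = 0.45·0.1849 / (0.45·0.1849 + 0.35·0.8151) ≈ 0.2258
After a secondary marker='not observed': P(strain 1) = 0.3·0.2258 / (0.3·0.2258 + 0.15·0.7742) ≈ 0.3685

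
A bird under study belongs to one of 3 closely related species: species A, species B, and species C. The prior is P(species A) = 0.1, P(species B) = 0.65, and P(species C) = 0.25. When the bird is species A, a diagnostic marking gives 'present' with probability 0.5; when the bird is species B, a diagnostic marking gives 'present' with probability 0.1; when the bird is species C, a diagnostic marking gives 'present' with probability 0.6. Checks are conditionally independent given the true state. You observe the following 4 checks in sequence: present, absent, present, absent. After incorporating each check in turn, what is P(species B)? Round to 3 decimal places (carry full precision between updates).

Apply Bayes' rule sequentially, carrying P(species B) forward.
After 'present': normaliser = 0.5·0.1000 + 0.1·0.6500 + 0.6·0.2500; P(species A) ≈ 0.1887, P(species B) ≈ 0.2453, P(species C) ≈ 0.5660
After 'absent': normaliser = 0.5·0.1887 + 0.9·0.2453 + 0.4·0.5660; P(species A) ≈ 0.1742, P(species B) ≈ 0.4077, P(species C) ≈ 0.4181
After 'present': normaliser = 0.5·0.1742 + 0.1·0.4077 + 0.6·0.4181; P(species A) ≈ 0.2300, P(species B) ≈ 0.1076, P(species C) ≈ 0.6624
After 'absent': normaliser = 0.5·0.2300 + 0.9·0.1076 + 0.4·0.6624; P(species A) ≈ 0.2412, P(species B) ≈ 0.2032, P(species C) ≈ 0.5557

0.203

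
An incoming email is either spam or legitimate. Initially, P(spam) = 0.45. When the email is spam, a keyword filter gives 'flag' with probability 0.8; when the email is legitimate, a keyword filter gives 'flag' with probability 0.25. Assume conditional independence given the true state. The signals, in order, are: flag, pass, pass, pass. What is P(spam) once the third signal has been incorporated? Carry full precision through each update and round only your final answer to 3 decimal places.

0.157

After 'flag': P(spam) = 0.8·0.4500 / (0.8·0.4500 + 0.25·0.5500) ≈ 0.7236
After 'pass': P(spam) = 0.2·0.7236 / (0.2·0.7236 + 0.75·0.2764) ≈ 0.4111
After 'pass': P(spam) = 0.2·0.4111 / (0.2·0.4111 + 0.75·0.5889) ≈ 0.1570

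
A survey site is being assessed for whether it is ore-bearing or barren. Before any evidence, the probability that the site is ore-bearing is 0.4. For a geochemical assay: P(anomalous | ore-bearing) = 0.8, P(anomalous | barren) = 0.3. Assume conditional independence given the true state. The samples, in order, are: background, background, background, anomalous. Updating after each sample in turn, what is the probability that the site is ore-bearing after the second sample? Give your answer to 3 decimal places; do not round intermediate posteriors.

0.052

After 'background': P(ore) = 0.2·0.4000 / (0.2·0.4000 + 0.7·0.6000) ≈ 0.1600
After 'background': P(ore) = 0.2·0.1600 / (0.2·0.1600 + 0.7·0.8400) ≈ 0.0516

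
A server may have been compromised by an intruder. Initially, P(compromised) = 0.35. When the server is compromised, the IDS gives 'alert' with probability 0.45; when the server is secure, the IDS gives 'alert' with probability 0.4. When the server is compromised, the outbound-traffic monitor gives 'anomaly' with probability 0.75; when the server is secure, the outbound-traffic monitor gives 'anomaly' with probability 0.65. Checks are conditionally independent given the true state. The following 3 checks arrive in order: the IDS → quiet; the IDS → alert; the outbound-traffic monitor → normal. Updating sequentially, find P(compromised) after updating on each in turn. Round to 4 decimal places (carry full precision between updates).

0.2840

Apply Bayes' rule sequentially, carrying P(compromised) forward.
After the IDS='quiet': P(compromised) = 0.55·0.3500 / (0.55·0.3500 + 0.6·0.6500) ≈ 0.3305
After the IDS='alert': P(compromised) = 0.45·0.3305 / (0.45·0.3305 + 0.4·0.6695) ≈ 0.3570
After the outbound-traffic monitor='normal': P(compromised) = 0.25·0.3570 / (0.25·0.3570 + 0.35·0.6430) ≈ 0.2840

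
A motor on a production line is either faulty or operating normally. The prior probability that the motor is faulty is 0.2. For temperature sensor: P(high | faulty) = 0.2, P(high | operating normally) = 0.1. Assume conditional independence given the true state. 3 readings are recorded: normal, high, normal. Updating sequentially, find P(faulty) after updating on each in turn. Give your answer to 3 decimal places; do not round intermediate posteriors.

0.283

Apply Bayes' rule sequentially, carrying P(faulty) forward.
After 'normal': P(faulty) = 0.8·0.2000 / (0.8·0.2000 + 0.9·0.8000) ≈ 0.1818
After 'high': P(faulty) = 0.2·0.1818 / (0.2·0.1818 + 0.1·0.8182) ≈ 0.3077
After 'normal': P(faulty) = 0.8·0.3077 / (0.8·0.3077 + 0.9·0.6923) ≈ 0.2832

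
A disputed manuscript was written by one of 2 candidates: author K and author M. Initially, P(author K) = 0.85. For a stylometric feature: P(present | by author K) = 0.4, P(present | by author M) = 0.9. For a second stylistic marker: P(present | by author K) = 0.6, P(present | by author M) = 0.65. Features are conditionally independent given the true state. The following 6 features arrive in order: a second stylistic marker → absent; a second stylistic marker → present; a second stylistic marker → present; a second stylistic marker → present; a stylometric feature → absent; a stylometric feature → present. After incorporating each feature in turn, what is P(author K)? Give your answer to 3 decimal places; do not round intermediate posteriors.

After a second stylistic marker='absent': P(author K) = 0.4·0.8500 / (0.4·0.8500 + 0.35·0.1500) ≈ 0.8662
After a second stylistic marker='present': P(author K) = 0.6·0.8662 / (0.6·0.8662 + 0.65·0.1338) ≈ 0.8567
After a second stylistic marker='present': P(author K) = 0.6·0.8567 / (0.6·0.8567 + 0.65·0.1433) ≈ 0.8466
After a second stylistic marker='present': P(author K) = 0.6·0.8466 / (0.6·0.8466 + 0.65·0.1534) ≈ 0.8359
After a stylometric feature='absent': P(author K) = 0.6·0.8359 / (0.6·0.8359 + 0.1·0.1641) ≈ 0.9683
After a stylometric feature='present': P(author K) = 0.4·0.9683 / (0.4·0.9683 + 0.9·0.0317) ≈ 0.9314

0.931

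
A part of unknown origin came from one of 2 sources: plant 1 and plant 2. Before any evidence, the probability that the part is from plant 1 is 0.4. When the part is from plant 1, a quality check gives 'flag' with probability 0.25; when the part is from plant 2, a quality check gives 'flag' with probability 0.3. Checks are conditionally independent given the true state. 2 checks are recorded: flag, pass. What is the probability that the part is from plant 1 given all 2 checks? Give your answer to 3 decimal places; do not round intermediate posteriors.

Each posterior becomes the prior for the next update.
After 'flag': P(plant 1) = 0.25·0.4000 / (0.25·0.4000 + 0.3·0.6000) ≈ 0.3571
After 'pass': P(plant 1) = 0.75·0.3571 / (0.75·0.3571 + 0.7·0.6429) ≈ 0.3731

0.373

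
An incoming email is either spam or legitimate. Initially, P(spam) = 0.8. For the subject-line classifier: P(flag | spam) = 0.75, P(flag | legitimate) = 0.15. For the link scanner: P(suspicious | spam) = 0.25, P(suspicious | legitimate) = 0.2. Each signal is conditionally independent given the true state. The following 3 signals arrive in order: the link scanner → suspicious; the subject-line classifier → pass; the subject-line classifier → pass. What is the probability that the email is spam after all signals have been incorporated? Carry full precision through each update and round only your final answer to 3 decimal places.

0.302

After the link scanner='suspicious': P(spam) = 0.25·0.8000 / (0.25·0.8000 + 0.2·0.2000) ≈ 0.8333
After the subject-line classifier='pass': P(spam) = 0.25·0.8333 / (0.25·0.8333 + 0.85·0.1667) ≈ 0.5952
After the subject-line classifier='pass': P(spam) = 0.25·0.5952 / (0.25·0.5952 + 0.85·0.4048) ≈ 0.3019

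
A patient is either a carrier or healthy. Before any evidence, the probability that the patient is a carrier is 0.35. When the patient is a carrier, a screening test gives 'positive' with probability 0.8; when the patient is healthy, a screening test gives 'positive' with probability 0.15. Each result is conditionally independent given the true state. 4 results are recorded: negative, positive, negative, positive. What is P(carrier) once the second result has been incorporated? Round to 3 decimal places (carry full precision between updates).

After 'negative': P(carrier) = 0.2·0.3500 / (0.2·0.3500 + 0.85·0.6500) ≈ 0.1124
After 'positive': P(carrier) = 0.8·0.1124 / (0.8·0.1124 + 0.15·0.8876) ≈ 0.4032

0.403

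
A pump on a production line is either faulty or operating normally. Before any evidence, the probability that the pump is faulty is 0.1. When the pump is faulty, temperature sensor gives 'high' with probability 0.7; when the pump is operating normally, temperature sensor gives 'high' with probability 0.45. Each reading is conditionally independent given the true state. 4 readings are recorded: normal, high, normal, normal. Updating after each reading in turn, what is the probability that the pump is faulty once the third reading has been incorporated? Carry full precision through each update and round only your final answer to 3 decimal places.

0.049

After 'normal': P(faulty) = 0.3·0.1000 / (0.3·0.1000 + 0.55·0.9000) ≈ 0.0571
After 'high': P(faulty) = 0.7·0.0571 / (0.7·0.0571 + 0.45·0.9429) ≈ 0.0862
After 'normal': P(faulty) = 0.3·0.0862 / (0.3·0.0862 + 0.55·0.9138) ≈ 0.0489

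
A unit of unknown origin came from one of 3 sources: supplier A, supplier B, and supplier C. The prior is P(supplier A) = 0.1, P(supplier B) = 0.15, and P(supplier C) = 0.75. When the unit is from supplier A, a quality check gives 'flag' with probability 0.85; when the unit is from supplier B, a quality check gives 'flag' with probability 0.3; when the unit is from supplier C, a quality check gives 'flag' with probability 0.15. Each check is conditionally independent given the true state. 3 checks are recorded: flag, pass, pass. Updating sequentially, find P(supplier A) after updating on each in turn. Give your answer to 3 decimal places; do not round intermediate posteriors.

After 'flag': normaliser = 0.85·0.1000 + 0.3·0.1500 + 0.15·0.7500; P(supplier A) ≈ 0.3505, P(supplier B) ≈ 0.1856, P(supplier C) ≈ 0.4639
After 'pass': normaliser = 0.15·0.3505 + 0.7·0.1856 + 0.85·0.4639; P(supplier A) ≈ 0.0912, P(supplier B) ≈ 0.2252, P(supplier C) ≈ 0.6836
After 'pass': normaliser = 0.15·0.0912 + 0.7·0.2252 + 0.85·0.6836; P(supplier A) ≈ 0.0182, P(supplier B) ≈ 0.2095, P(supplier C) ≈ 0.7723

0.018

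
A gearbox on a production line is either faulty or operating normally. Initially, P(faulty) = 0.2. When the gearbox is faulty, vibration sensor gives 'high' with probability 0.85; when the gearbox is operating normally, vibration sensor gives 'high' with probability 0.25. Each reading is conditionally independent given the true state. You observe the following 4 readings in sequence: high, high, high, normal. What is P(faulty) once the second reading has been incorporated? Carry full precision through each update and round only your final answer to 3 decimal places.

After 'high': P(faulty) = 0.85·0.2000 / (0.85·0.2000 + 0.25·0.8000) ≈ 0.4595
After 'high': P(faulty) = 0.85·0.4595 / (0.85·0.4595 + 0.25·0.5405) ≈ 0.7429

0.743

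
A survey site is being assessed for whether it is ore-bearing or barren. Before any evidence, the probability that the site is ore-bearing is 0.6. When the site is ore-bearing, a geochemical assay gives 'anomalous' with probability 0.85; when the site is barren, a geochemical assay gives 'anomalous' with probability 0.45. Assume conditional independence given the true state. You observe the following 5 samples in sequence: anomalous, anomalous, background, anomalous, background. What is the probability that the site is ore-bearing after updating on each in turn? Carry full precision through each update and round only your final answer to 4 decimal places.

Each posterior becomes the prior for the next update.
After 'anomalous': P(ore) = 0.85·0.6000 / (0.85·0.6000 + 0.45·0.4000) ≈ 0.7391
After 'anomalous': P(ore) = 0.85·0.7391 / (0.85·0.7391 + 0.45·0.2609) ≈ 0.8426
After 'background': P(ore) = 0.15·0.8426 / (0.15·0.8426 + 0.55·0.1574) ≈ 0.5934
After 'anomalous': P(ore) = 0.85·0.5934 / (0.85·0.5934 + 0.45·0.4066) ≈ 0.7338
After 'background': P(ore) = 0.15·0.7338 / (0.15·0.7338 + 0.55·0.2662) ≈ 0.4292

0.4292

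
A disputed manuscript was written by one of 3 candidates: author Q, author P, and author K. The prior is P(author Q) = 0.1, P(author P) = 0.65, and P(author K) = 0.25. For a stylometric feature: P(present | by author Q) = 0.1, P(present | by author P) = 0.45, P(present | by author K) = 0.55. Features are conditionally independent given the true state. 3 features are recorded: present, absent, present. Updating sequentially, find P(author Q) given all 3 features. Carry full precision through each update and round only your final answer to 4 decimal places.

0.0084

After 'present': normaliser = 0.1·0.1000 + 0.45·0.6500 + 0.55·0.2500; P(author Q) ≈ 0.0227, P(author P) ≈ 0.6648, P(author K) ≈ 0.3125
After 'absent': normaliser = 0.9·0.0227 + 0.55·0.6648 + 0.45·0.3125; P(author Q) ≈ 0.0388, P(author P) ≈ 0.6942, P(author K) ≈ 0.2670
After 'present': normaliser = 0.1·0.0388 + 0.45·0.6942 + 0.55·0.2670; P(author Q) ≈ 0.0084, P(author P) ≈ 0.6745, P(author K) ≈ 0.3171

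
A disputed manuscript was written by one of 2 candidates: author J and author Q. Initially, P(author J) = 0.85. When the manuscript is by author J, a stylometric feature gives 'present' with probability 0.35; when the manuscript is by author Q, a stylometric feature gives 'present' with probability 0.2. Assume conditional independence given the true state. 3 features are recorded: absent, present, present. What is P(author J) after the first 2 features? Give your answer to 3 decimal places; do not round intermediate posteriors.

0.890

After 'absent': P(author J) = 0.65·0.8500 / (0.65·0.8500 + 0.8·0.1500) ≈ 0.8216
After 'present': P(author J) = 0.35·0.8216 / (0.35·0.8216 + 0.2·0.1784) ≈ 0.8896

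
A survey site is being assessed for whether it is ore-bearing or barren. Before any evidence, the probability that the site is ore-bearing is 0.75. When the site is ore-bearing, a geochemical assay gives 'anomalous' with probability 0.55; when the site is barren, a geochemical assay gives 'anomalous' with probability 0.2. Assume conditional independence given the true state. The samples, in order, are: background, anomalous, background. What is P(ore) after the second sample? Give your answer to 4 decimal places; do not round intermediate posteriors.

0.8227

After 'background': P(ore) = 0.45·0.7500 / (0.45·0.7500 + 0.8·0.2500) ≈ 0.6279
After 'anomalous': P(ore) = 0.55·0.6279 / (0.55·0.6279 + 0.2·0.3721) ≈ 0.8227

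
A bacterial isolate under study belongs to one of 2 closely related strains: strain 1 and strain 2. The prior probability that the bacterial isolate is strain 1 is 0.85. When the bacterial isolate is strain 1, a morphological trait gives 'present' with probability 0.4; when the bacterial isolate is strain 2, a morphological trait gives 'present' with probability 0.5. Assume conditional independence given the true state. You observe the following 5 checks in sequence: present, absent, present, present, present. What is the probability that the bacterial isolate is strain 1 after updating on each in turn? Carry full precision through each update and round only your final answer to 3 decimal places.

0.736

After 'present': P(strain 1) = 0.4·0.8500 / (0.4·0.8500 + 0.5·0.1500) ≈ 0.8193
After 'absent': P(strain 1) = 0.6·0.8193 / (0.6·0.8193 + 0.5·0.1807) ≈ 0.8447
After 'present': P(strain 1) = 0.4·0.8447 / (0.4·0.8447 + 0.5·0.1553) ≈ 0.8132
After 'present': P(strain 1) = 0.4·0.8132 / (0.4·0.8132 + 0.5·0.1868) ≈ 0.7769
After 'present': P(strain 1) = 0.4·0.7769 / (0.4·0.7769 + 0.5·0.2231) ≈ 0.7358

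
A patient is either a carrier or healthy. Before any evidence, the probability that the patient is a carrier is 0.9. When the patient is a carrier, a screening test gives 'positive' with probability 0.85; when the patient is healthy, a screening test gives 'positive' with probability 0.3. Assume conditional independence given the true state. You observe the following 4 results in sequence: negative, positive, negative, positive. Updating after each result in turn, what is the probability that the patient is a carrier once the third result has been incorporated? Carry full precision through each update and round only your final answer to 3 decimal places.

Each posterior becomes the prior for the next update.
After 'negative': P(carrier) = 0.15·0.9000 / (0.15·0.9000 + 0.7·0.1000) ≈ 0.6585
After 'positive': P(carrier) = 0.85·0.6585 / (0.85·0.6585 + 0.3·0.3415) ≈ 0.8453
After 'negative': P(carrier) = 0.15·0.8453 / (0.15·0.8453 + 0.7·0.1547) ≈ 0.5394

0.539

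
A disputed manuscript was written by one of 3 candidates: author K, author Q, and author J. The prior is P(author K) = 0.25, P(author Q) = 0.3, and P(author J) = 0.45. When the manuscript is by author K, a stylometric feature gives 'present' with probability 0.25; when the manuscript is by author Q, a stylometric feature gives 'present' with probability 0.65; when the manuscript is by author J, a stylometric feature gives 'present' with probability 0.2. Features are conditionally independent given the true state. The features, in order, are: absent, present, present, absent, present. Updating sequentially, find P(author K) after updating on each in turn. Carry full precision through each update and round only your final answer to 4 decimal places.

Apply Bayes' rule sequentially, carrying P(author K) forward.
After 'absent': normaliser = 0.75·0.2500 + 0.35·0.3000 + 0.8·0.4500; P(author K) ≈ 0.2874, P(author Q) ≈ 0.1609, P(author J) ≈ 0.5517
After 'present': normaliser = 0.25·0.2874 + 0.65·0.1609 + 0.2·0.5517; P(author K) ≈ 0.2505, P(author Q) ≈ 0.3647, P(author J) ≈ 0.3848
After 'present': normaliser = 0.25·0.2505 + 0.65·0.3647 + 0.2·0.3848; P(author K) ≈ 0.1663, P(author Q) ≈ 0.6294, P(author J) ≈ 0.2043
After 'absent': normaliser = 0.75·0.1663 + 0.35·0.6294 + 0.8·0.2043; P(author K) ≈ 0.2453, P(author Q) ≈ 0.4333, P(author J) ≈ 0.3215
After 'present': normaliser = 0.25·0.2453 + 0.65·0.4333 + 0.2·0.3215; P(author K) ≈ 0.1506, P(author Q) ≈ 0.6916, P(author J) ≈ 0.1579

0.1506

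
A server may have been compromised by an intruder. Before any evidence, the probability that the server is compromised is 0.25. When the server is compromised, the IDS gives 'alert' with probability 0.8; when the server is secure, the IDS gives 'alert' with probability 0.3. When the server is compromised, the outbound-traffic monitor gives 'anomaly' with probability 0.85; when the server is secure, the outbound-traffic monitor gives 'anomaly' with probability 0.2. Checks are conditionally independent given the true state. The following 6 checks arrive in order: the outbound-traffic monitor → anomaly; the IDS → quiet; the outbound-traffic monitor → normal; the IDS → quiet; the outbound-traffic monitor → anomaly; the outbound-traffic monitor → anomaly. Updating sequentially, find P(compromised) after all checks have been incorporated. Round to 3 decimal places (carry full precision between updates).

0.281

After the outbound-traffic monitor='anomaly': P(compromised) = 0.85·0.2500 / (0.85·0.2500 + 0.2·0.7500) ≈ 0.5862
After the IDS='quiet': P(compromised) = 0.2·0.5862 / (0.2·0.5862 + 0.7·0.4138) ≈ 0.2881
After the outbound-traffic monitor='normal': P(compromised) = 0.15·0.2881 / (0.15·0.2881 + 0.8·0.7119) ≈ 0.0705
After the IDS='quiet': P(compromised) = 0.2·0.0705 / (0.2·0.0705 + 0.7·0.9295) ≈ 0.0212
After the outbound-traffic monitor='anomaly': P(compromised) = 0.85·0.0212 / (0.85·0.0212 + 0.2·0.9788) ≈ 0.0844
After the outbound-traffic monitor='anomaly': P(compromised) = 0.85·0.0844 / (0.85·0.0844 + 0.2·0.9156) ≈ 0.2814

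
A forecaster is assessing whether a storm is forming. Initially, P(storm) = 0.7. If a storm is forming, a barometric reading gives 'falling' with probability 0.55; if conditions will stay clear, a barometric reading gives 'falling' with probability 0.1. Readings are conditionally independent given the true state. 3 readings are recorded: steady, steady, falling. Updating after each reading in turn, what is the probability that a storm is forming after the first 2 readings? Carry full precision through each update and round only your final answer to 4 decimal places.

Apply Bayes' rule sequentially, carrying P(storm) forward.
After 'steady': P(storm) = 0.45·0.7000 / (0.45·0.7000 + 0.9·0.3000) ≈ 0.5385
After 'steady': P(storm) = 0.45·0.5385 / (0.45·0.5385 + 0.9·0.4615) ≈ 0.3684

0.3684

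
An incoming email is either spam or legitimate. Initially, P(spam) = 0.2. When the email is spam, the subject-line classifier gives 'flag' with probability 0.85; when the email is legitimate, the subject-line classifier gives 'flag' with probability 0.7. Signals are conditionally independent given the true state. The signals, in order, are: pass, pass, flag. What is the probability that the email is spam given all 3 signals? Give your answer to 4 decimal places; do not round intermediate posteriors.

0.0705

After 'pass': P(spam) = 0.15·0.2000 / (0.15·0.2000 + 0.3·0.8000) ≈ 0.1111
After 'pass': P(spam) = 0.15·0.1111 / (0.15·0.1111 + 0.3·0.8889) ≈ 0.0588
After 'flag': P(spam) = 0.85·0.0588 / (0.85·0.0588 + 0.7·0.9412) ≈ 0.0705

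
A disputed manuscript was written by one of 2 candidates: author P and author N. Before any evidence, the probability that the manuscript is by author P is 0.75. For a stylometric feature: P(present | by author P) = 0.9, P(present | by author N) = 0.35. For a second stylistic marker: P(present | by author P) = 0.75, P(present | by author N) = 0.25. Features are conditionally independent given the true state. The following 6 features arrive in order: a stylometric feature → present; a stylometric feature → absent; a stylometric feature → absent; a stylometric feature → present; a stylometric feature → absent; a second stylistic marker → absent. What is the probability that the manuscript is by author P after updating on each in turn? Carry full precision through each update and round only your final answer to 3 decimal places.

0.024

After a stylometric feature='present': P(author P) = 0.9·0.7500 / (0.9·0.7500 + 0.35·0.2500) ≈ 0.8852
After a stylometric feature='absent': P(author P) = 0.1·0.8852 / (0.1·0.8852 + 0.65·0.1148) ≈ 0.5427
After a stylometric feature='absent': P(author P) = 0.1·0.5427 / (0.1·0.5427 + 0.65·0.4573) ≈ 0.1544
After a stylometric feature='present': P(author P) = 0.9·0.1544 / (0.9·0.1544 + 0.35·0.8456) ≈ 0.3195
After a stylometric feature='absent': P(author P) = 0.1·0.3195 / (0.1·0.3195 + 0.65·0.6805) ≈ 0.0674
After a second stylistic marker='absent': P(author P) = 0.25·0.0674 / (0.25·0.0674 + 0.75·0.9326) ≈ 0.0235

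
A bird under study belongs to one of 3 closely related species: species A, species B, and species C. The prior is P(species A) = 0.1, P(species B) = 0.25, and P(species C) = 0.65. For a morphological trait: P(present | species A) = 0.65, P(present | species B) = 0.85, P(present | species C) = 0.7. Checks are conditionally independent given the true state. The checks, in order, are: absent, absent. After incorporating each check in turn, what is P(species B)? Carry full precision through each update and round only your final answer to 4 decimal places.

Each posterior becomes the prior for the next update.
After 'absent': normaliser = 0.35·0.1000 + 0.15·0.2500 + 0.3·0.6500; P(species A) ≈ 0.1308, P(species B) ≈ 0.1402, P(species C) ≈ 0.7290
After 'absent': normaliser = 0.35·0.1308 + 0.15·0.1402 + 0.3·0.7290; P(species A) ≈ 0.1604, P(species B) ≈ 0.0736, P(species C) ≈ 0.7660

0.0736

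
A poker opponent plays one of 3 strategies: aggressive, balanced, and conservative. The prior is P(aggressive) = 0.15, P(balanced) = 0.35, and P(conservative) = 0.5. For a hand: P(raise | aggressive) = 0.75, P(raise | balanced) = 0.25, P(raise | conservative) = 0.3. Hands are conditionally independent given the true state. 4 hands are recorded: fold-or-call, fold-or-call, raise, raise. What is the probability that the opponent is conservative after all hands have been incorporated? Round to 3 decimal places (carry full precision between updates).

0.556

After 'fold-or-call': normaliser = 0.25·0.1500 + 0.75·0.3500 + 0.7·0.5000; P(aggressive) ≈ 0.0577, P(balanced) ≈ 0.4038, P(conservative) ≈ 0.5385
After 'fold-or-call': normaliser = 0.25·0.0577 + 0.75·0.4038 + 0.7·0.5385; P(aggressive) ≈ 0.0208, P(balanced) ≈ 0.4363, P(conservative) ≈ 0.5429
After 'raise': normaliser = 0.75·0.0208 + 0.25·0.4363 + 0.3·0.5429; P(aggressive) ≈ 0.0542, P(balanced) ≈ 0.3793, P(conservative) ≈ 0.5665
After 'raise': normaliser = 0.75·0.0542 + 0.25·0.3793 + 0.3·0.5665; P(aggressive) ≈ 0.1331, P(balanced) ≈ 0.3105, P(conservative) ≈ 0.5564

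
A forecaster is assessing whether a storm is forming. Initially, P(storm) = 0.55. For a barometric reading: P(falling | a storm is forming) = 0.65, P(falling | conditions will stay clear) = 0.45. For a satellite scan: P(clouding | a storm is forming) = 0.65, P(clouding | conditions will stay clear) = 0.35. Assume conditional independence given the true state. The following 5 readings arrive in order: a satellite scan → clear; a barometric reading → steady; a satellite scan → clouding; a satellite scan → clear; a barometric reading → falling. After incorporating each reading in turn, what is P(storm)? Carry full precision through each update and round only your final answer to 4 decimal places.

After a satellite scan='clear': P(storm) = 0.35·0.5500 / (0.35·0.5500 + 0.65·0.4500) ≈ 0.3969
After a barometric reading='steady': P(storm) = 0.35·0.3969 / (0.35·0.3969 + 0.55·0.6031) ≈ 0.2952
After a satellite scan='clouding': P(storm) = 0.65·0.2952 / (0.65·0.2952 + 0.35·0.7048) ≈ 0.4375
After a satellite scan='clear': P(storm) = 0.35·0.4375 / (0.35·0.4375 + 0.65·0.5625) ≈ 0.2952
After a barometric reading='falling': P(storm) = 0.65·0.2952 / (0.65·0.2952 + 0.45·0.7048) ≈ 0.3769

0.3769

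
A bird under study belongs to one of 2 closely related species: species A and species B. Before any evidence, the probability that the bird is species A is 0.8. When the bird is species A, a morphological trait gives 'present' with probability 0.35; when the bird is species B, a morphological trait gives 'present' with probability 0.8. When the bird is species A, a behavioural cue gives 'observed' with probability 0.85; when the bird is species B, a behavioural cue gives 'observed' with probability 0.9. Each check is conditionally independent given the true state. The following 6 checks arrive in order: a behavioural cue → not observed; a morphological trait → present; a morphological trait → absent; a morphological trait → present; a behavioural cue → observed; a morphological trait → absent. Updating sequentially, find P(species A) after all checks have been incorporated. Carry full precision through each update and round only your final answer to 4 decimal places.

Apply Bayes' rule sequentially, carrying P(species A) forward.
After a behavioural cue='not observed': P(species A) = 0.15·0.8000 / (0.15·0.8000 + 0.1·0.2000) ≈ 0.8571
After a morphological trait='present': P(species A) = 0.35·0.8571 / (0.35·0.8571 + 0.8·0.1429) ≈ 0.7241
After a morphological trait='absent': P(species A) = 0.65·0.7241 / (0.65·0.7241 + 0.2·0.2759) ≈ 0.8951
After a morphological trait='present': P(species A) = 0.35·0.8951 / (0.35·0.8951 + 0.8·0.1049) ≈ 0.7887
After a behavioural cue='observed': P(species A) = 0.85·0.7887 / (0.85·0.7887 + 0.9·0.2113) ≈ 0.7790
After a morphological trait='absent': P(species A) = 0.65·0.7790 / (0.65·0.7790 + 0.2·0.2210) ≈ 0.9197

0.9197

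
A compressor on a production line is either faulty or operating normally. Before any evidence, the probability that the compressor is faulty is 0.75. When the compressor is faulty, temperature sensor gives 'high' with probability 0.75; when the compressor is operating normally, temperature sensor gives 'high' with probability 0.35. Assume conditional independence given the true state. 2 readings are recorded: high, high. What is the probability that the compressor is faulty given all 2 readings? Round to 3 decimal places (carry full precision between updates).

Apply Bayes' rule sequentially, carrying P(faulty) forward.
After 'high': P(faulty) = 0.75·0.7500 / (0.75·0.7500 + 0.35·0.2500) ≈ 0.8654
After 'high': P(faulty) = 0.75·0.8654 / (0.75·0.8654 + 0.35·0.1346) ≈ 0.9323

0.932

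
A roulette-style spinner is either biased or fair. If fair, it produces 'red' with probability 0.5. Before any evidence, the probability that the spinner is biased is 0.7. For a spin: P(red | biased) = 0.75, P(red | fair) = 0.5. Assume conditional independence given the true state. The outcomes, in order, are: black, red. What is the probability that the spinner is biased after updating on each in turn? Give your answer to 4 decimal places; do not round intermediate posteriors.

0.6364

After 'black': P(biased) = 0.25·0.7000 / (0.25·0.7000 + 0.5·0.3000) ≈ 0.5385
After 'red': P(biased) = 0.75·0.5385 / (0.75·0.5385 + 0.5·0.4615) ≈ 0.6364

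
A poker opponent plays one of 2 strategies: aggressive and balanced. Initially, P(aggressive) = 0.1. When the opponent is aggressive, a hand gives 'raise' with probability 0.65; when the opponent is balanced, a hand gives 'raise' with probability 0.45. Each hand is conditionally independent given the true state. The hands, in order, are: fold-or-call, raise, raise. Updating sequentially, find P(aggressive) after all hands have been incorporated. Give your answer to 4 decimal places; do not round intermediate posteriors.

0.1286

After 'fold-or-call': P(aggressive) = 0.35·0.1000 / (0.35·0.1000 + 0.55·0.9000) ≈ 0.0660
After 'raise': P(aggressive) = 0.65·0.0660 / (0.65·0.0660 + 0.45·0.9340) ≈ 0.0927
After 'raise': P(aggressive) = 0.65·0.0927 / (0.65·0.0927 + 0.45·0.9073) ≈ 0.1286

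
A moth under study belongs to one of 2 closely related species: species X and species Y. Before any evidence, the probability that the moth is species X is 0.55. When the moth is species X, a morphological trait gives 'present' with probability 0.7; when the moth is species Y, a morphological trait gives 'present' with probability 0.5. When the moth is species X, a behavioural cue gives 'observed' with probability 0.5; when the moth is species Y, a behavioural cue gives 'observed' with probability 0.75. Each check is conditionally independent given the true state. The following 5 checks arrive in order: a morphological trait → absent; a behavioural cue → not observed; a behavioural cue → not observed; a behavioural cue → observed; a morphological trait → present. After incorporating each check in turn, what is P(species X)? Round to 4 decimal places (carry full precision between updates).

After a morphological trait='absent': P(species X) = 0.3·0.5500 / (0.3·0.5500 + 0.5·0.4500) ≈ 0.4231
After a behavioural cue='not observed': P(species X) = 0.5·0.4231 / (0.5·0.4231 + 0.25·0.5769) ≈ 0.5946
After a behavioural cue='not observed': P(species X) = 0.5·0.5946 / (0.5·0.5946 + 0.25·0.4054) ≈ 0.7458
After a behavioural cue='observed': P(species X) = 0.5·0.7458 / (0.5·0.7458 + 0.75·0.2542) ≈ 0.6617
After a morphological trait='present': P(species X) = 0.7·0.6617 / (0.7·0.6617 + 0.5·0.3383) ≈ 0.7325

0.7325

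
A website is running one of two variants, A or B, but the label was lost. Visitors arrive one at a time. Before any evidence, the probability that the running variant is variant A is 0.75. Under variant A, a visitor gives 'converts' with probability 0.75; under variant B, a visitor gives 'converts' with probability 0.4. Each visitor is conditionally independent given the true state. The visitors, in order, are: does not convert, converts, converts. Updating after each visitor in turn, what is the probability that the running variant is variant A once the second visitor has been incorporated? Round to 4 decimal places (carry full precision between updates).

0.7009

After 'does not convert': P(A) = 0.25·0.7500 / (0.25·0.7500 + 0.6·0.2500) ≈ 0.5556
After 'converts': P(A) = 0.75·0.5556 / (0.75·0.5556 + 0.4·0.4444) ≈ 0.7009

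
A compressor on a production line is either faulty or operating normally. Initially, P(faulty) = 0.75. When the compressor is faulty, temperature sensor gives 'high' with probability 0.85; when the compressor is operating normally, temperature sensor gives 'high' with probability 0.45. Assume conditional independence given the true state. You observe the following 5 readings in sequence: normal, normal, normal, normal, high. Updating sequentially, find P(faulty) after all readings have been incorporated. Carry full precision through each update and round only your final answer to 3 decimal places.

0.030

After 'normal': P(faulty) = 0.15·0.7500 / (0.15·0.7500 + 0.55·0.2500) ≈ 0.4500
After 'normal': P(faulty) = 0.15·0.4500 / (0.15·0.4500 + 0.55·0.5500) ≈ 0.1824
After 'normal': P(faulty) = 0.15·0.1824 / (0.15·0.1824 + 0.55·0.8176) ≈ 0.0574
After 'normal': P(faulty) = 0.15·0.0574 / (0.15·0.0574 + 0.55·0.9426) ≈ 0.0163
After 'high': P(faulty) = 0.85·0.0163 / (0.85·0.0163 + 0.45·0.9837) ≈ 0.0304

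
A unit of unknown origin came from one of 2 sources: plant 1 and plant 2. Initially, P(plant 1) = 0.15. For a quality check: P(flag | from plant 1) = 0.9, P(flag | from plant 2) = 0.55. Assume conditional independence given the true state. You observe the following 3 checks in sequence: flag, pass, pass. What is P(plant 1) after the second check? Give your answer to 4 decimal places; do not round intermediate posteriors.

0.0603

After 'flag': P(plant 1) = 0.9·0.1500 / (0.9·0.1500 + 0.55·0.8500) ≈ 0.2241
After 'pass': P(plant 1) = 0.1·0.2241 / (0.1·0.2241 + 0.45·0.7759) ≈ 0.0603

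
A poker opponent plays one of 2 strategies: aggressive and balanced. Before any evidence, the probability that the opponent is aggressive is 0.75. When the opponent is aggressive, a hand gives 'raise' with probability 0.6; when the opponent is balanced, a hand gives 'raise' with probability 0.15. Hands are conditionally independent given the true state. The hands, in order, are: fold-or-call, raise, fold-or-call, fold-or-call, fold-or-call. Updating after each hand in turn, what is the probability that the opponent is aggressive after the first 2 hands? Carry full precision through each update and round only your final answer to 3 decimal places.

0.850

Apply Bayes' rule sequentially, carrying P(aggressive) forward.
After 'fold-or-call': P(aggressive) = 0.4·0.7500 / (0.4·0.7500 + 0.85·0.2500) ≈ 0.5854
After 'raise': P(aggressive) = 0.6·0.5854 / (0.6·0.5854 + 0.15·0.4146) ≈ 0.8496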